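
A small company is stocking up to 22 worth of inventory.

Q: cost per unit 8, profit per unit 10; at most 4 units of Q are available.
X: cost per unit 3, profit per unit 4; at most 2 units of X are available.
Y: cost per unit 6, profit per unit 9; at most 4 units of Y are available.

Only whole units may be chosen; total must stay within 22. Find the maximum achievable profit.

1×X and 3×Y: cost 21 ≤ 22, profit 1·4 + 3·9 = 31.
2×Q and 1×Y: cost 22 ≤ 22, profit 2·10 + 1·9 = 29.
Best is 31.

31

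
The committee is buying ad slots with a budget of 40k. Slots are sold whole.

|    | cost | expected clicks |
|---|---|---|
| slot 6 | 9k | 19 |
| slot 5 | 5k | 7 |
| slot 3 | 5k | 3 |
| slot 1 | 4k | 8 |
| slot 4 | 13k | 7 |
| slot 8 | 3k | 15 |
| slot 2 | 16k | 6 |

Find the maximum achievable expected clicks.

59

Allowing fractional choices, the relaxed optimum would be about 59.4, but ad slots are indivisible.
slot 6 + slot 5 + slot 1 + slot 8 + slot 2: cost 9 + 5 + 4 + 3 + 16 = 37 ≤ 40, expected clicks 19 + 7 + 8 + 15 + 6 = 55.
slot 6 + slot 5 + slot 3 + slot 1 + slot 4 + slot 8: cost 9 + 5 + 5 + 4 + 13 + 3 = 39 ≤ 40, expected clicks 19 + 7 + 3 + 8 + 7 + 15 = 59.
slot 6 + slot 5 + slot 1 + slot 4 + slot 8: cost 9 + 5 + 4 + 13 + 3 = 34 ≤ 40, expected clicks 19 + 7 + 8 + 7 + 15 = 56.
Best is slot 6, slot 5, slot 3, slot 1, slot 4, and slot 8 with total expected clicks 59.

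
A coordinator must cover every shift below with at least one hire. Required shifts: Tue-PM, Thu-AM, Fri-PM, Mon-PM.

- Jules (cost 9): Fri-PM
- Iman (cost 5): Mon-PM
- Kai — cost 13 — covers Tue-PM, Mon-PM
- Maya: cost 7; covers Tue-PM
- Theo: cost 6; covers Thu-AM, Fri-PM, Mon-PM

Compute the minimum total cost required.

Choose Maya and Theo: together they cover Tue-PM, Thu-AM, Fri-PM, Mon-PM — every shift.
Total cost: 7 + 6 = 13.
No cover costs less than 13.

13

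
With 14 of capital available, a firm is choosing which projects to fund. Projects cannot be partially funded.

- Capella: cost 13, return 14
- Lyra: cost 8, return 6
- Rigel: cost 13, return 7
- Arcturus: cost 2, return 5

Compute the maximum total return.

14

This is a 0-1 knapsack instance.
Capella: cost 13 ≤ 14, return 14.
Lyra + Arcturus: cost 8 + 2 = 10 ≤ 14, return 6 + 5 = 11.
Best is Capella with total return 14.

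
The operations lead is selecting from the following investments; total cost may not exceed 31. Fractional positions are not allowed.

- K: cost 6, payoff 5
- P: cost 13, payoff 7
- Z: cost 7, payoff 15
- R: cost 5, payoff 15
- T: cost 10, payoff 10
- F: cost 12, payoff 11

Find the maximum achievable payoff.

46

Allowing fractional choices, the relaxed optimum would be about 48.2, but investments are indivisible.
K + Z + R + T: cost 6 + 7 + 5 + 10 = 28 ≤ 31, payoff 5 + 15 + 15 + 10 = 45.
K + P + Z + R: cost 6 + 13 + 7 + 5 = 31 ≤ 31, payoff 5 + 7 + 15 + 15 = 42.
K + Z + R + F: cost 6 + 7 + 5 + 12 = 30 ≤ 31, payoff 5 + 15 + 15 + 11 = 46.
Best is K, Z, R, and F with total payoff 46.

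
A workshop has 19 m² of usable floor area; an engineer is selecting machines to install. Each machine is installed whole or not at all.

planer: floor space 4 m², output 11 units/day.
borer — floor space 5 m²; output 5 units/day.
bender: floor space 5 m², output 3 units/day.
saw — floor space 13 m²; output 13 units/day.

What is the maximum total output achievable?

planer + borer + bender: floor space 4 + 5 + 5 = 14 ≤ 19, output 11 + 5 + 3 = 19.
borer + saw: floor space 5 + 13 = 18 ≤ 19, output 5 + 13 = 18.
planer + saw: floor space 4 + 13 = 17 ≤ 19, output 11 + 13 = 24.
Best is planer and saw with total output 24.

24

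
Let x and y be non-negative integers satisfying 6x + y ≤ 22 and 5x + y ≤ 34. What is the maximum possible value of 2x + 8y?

(x,y)=(0,22) is feasible, giving 176.
(x,y)=(0,21) is feasible, giving 168.
The best lattice point is (0,22), giving 176.

176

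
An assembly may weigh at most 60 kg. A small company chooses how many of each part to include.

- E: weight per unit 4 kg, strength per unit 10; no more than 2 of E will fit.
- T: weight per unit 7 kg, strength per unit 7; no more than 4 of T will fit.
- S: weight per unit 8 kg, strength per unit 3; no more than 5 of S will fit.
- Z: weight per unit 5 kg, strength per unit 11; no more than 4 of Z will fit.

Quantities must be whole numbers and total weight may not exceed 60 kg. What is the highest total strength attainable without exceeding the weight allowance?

92

This is a bounded integer knapsack.
2×E, 3×T, 1×S, and 4×Z: weight 57 ≤ 60, strength 2·10 + 3·7 + 1·3 + 4·11 = 88.
2×E, 4×T, and 4×Z: weight 56 ≤ 60, strength 2·10 + 4·7 + 4·11 = 92.
Best is 92.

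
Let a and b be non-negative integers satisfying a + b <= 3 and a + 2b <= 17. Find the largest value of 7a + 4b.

(a,b)=(3,0) is feasible, giving 21.
(a,b)=(2,1) is feasible, giving 18.
(a,b)=(2,0) is feasible, giving 14.
The best lattice point is (3,0), giving 21.

21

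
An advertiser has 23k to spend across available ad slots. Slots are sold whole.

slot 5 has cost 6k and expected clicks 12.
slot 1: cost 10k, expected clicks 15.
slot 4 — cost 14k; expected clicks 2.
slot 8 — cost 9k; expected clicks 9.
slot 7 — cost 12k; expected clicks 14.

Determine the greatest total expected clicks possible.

Take slot 1 and slot 7: cost 10 + 12 = 22 ≤ 23, expected clicks 15 + 14 = 29.
No other feasible combination does better.

29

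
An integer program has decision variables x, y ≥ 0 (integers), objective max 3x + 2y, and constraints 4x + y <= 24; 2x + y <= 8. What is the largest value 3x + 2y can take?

(x,y)=(0,8): 4·0+1·8=8≤24, 2·0+1·8=8≤8, objective 16.
(x,y)=(0,7): 4·0+1·7=7≤24, 2·0+1·7=7≤8, objective 14.
No feasible integer point exceeds 16.

16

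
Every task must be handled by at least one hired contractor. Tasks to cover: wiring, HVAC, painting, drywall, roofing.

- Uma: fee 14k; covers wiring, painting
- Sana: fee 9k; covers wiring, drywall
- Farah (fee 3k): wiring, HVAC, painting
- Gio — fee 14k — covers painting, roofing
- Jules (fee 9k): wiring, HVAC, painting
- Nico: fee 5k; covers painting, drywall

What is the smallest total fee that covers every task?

22

Choose Farah, Gio, and Nico: together they cover wiring, HVAC, painting, drywall, roofing — every task.
Total fee: 3 + 14 + 5 = 22.
No cover costs less than 22.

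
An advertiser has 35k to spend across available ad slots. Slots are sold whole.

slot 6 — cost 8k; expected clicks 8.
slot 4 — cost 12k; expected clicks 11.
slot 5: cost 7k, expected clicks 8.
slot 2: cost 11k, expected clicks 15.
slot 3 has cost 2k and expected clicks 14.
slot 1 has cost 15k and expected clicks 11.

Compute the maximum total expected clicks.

Allowing fractional choices, the relaxed optimum would be about 51.4, but ad slots are indivisible.
slot 6 + slot 4 + slot 2 + slot 3: cost 8 + 12 + 11 + 2 = 33 ≤ 35, expected clicks 8 + 11 + 15 + 14 = 48.
slot 5 + slot 2 + slot 3 + slot 1: cost 7 + 11 + 2 + 15 = 35 ≤ 35, expected clicks 8 + 15 + 14 + 11 = 48.
slot 4 + slot 5 + slot 2 + slot 3: cost 12 + 7 + 11 + 2 = 32 ≤ 35, expected clicks 11 + 8 + 15 + 14 = 48.
The maximum expected clicks is 48; one optimal choice is slot 4, slot 5, slot 2, and slot 3.

48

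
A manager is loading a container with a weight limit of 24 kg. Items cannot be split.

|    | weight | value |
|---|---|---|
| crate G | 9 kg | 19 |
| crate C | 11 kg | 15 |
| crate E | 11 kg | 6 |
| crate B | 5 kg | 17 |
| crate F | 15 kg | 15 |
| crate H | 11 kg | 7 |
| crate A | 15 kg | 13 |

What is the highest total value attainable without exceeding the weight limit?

Allowing fractional choices, the relaxed optimum would be about 49.6, but items are indivisible.
crate G + crate B: weight 9 + 5 = 14 ≤ 24, value 19 + 17 = 36.
crate G + crate C: weight 9 + 11 = 20 ≤ 24, value 19 + 15 = 34.
Best is crate G and crate B with total value 36.

36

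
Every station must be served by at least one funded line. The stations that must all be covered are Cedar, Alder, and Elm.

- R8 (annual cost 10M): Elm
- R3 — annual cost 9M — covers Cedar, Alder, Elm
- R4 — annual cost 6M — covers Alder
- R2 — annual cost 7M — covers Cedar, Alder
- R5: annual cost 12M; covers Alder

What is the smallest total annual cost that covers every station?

9

This is a weighted set-cover instance.
R3 alone covers Cedar, Alder, Elm — every station.
Total annual cost: 9.
No cover costs less than 9.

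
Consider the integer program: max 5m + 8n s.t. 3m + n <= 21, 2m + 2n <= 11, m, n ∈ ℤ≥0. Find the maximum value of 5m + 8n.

40

Relaxing integrality, the LP optimum is 44.00 at (m,n) = (0, 5.5), which is not an integer point.
(m,n)=(0,5) is feasible, giving 40.
(m,n)=(1,4) is feasible, giving 37.
(m,n)=(0,4) is feasible, giving 32.
The best lattice point is (0,5), giving 40.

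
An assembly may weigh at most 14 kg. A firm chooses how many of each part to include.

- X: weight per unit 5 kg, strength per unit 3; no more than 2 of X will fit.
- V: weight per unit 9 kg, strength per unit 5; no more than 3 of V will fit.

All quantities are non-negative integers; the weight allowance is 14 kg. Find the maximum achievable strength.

8

This is a bounded integer knapsack.
2×X: weight 10 ≤ 14, strength 2·3 = 6.
1×X and 1×V: weight 14 ≤ 14, strength 1·3 + 1·5 = 8.
Best is 8.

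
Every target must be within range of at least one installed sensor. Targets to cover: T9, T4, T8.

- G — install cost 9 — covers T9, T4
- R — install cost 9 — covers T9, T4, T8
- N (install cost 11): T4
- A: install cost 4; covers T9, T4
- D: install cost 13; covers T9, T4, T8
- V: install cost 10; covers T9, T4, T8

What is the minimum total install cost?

9

The greedy cost-per-new-target heuristic would pick A and R for 13, but a cheaper cover exists.
R alone covers T9, T4, T8 — every target.
Total install cost: 9.
No cover costs less than 9.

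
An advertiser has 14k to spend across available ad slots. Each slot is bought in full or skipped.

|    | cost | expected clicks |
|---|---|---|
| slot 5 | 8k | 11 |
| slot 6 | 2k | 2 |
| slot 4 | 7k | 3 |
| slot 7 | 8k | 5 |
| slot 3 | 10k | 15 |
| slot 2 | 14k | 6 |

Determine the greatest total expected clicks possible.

Allowing fractional choices, the relaxed optimum would be about 20.5, but ad slots are indivisible.
slot 3: cost 10 ≤ 14, expected clicks 15.
slot 5 + slot 6: cost 8 + 2 = 10 ≤ 14, expected clicks 11 + 2 = 13.
slot 6 + slot 3: cost 2 + 10 = 12 ≤ 14, expected clicks 2 + 15 = 17.
Best is slot 6 and slot 3 with total expected clicks 17.

17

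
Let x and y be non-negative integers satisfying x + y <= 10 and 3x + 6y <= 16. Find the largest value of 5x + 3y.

25

(x,y)=(5,0): 1·5+1·0=5≤10, 3·5+6·0=15≤16, objective 25.
(x,y)=(4,0): 1·4+1·0=4≤10, 3·4+6·0=12≤16, objective 20.
The best lattice point is (5,0), giving 25.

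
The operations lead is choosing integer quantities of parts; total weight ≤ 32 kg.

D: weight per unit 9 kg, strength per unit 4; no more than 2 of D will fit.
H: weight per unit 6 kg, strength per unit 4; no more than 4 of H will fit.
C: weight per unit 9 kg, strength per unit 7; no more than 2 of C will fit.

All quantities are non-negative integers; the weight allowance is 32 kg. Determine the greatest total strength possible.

2×H and 2×C: weight 30 ≤ 32, strength 2·4 + 2·7 = 22.
3×H and 1×C: weight 27 ≤ 32, strength 3·4 + 1·7 = 19.
Best is 22.

22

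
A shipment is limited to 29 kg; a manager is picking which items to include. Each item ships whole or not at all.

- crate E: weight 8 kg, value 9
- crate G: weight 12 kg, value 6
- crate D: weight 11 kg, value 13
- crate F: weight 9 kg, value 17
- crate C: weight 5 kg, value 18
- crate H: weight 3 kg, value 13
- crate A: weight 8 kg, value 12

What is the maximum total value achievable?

61

Allowing fractional choices, the relaxed optimum would be about 64.7, but items are indivisible.
crate E + crate F + crate C + crate H: weight 8 + 9 + 5 + 3 = 25 ≤ 29, value 9 + 17 + 18 + 13 = 57.
crate F + crate C + crate H + crate A: weight 9 + 5 + 3 + 8 = 25 ≤ 29, value 17 + 18 + 13 + 12 = 60.
crate D + crate F + crate C + crate H: weight 11 + 9 + 5 + 3 = 28 ≤ 29, value 13 + 17 + 18 + 13 = 61.
Best is crate D, crate F, crate C, and crate H with total value 61.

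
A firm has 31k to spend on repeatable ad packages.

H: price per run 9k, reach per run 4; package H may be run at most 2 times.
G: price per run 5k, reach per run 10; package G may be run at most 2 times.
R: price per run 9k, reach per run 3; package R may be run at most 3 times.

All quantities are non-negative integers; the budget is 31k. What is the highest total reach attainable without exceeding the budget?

This is a bounded integer knapsack.
2×H and 2×G: price 28 ≤ 31, reach 2·4 + 2·10 = 28.
1×H, 2×G, and 1×R: price 28 ≤ 31, reach 1·4 + 2·10 + 1·3 = 27.
Best is 28.

28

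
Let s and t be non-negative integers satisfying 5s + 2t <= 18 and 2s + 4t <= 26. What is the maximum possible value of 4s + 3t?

Relaxing integrality, the LP optimum is 22.62 at (s,t) = (1.25, 5.88), which is not an integer point.
(s,t)=(1,6): 5·1+2·6=17≤18, 2·1+4·6=26≤26, objective 22.
(s,t)=(2,4): 5·2+2·4=18≤18, 2·2+4·4=20≤26, objective 20.
Maximum is 22 at (s,t)=(1,6).

22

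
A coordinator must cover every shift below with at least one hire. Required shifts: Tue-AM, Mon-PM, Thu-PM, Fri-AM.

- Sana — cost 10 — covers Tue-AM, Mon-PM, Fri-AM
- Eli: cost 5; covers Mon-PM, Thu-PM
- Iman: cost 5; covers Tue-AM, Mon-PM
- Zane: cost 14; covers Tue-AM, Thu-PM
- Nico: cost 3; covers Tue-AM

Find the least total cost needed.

This is an integer covering problem.
The greedy cost-per-new-shift heuristic would pick Eli, Nico, and Sana for 18, but a cheaper cover exists.
Choose Sana and Eli: together they cover Tue-AM, Mon-PM, Thu-PM, Fri-AM — every shift.
Total cost: 10 + 5 = 15.
No cover costs less than 15.

15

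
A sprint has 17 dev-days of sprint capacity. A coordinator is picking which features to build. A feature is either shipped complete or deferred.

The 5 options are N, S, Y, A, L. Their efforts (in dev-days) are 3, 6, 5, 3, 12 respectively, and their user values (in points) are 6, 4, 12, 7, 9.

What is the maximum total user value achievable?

29

S + Y + A: effort 6 + 5 + 3 = 14 ≤ 17, user value 4 + 12 + 7 = 23.
N + Y + A: effort 3 + 5 + 3 = 11 ≤ 17, user value 6 + 12 + 7 = 25.
N + S + Y + A: effort 3 + 6 + 5 + 3 = 17 ≤ 17, user value 6 + 4 + 12 + 7 = 29.
Best is N, S, Y, and A with total user value 29.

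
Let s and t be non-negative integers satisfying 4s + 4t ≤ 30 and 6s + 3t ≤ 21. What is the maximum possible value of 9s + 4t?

31

(s,t)=(3,1) is feasible, giving 31.
(s,t)=(3,0) is feasible, giving 27.
(s,t)=(2,2) is feasible, giving 26.
The best lattice point is (3,1), giving 31.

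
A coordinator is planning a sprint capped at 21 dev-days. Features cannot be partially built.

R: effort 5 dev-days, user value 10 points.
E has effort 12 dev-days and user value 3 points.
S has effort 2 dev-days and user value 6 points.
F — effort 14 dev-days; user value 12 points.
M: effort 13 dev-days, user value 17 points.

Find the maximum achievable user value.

33

Allowing fractional choices, the relaxed optimum would be about 33.9, but features are indivisible.
R + S + F: effort 5 + 2 + 14 = 21 ≤ 21, user value 10 + 6 + 12 = 28.
R + S + M: effort 5 + 2 + 13 = 20 ≤ 21, user value 10 + 6 + 17 = 33.
R + M: effort 5 + 13 = 18 ≤ 21, user value 10 + 17 = 27.
Best is R, S, and M with total user value 33.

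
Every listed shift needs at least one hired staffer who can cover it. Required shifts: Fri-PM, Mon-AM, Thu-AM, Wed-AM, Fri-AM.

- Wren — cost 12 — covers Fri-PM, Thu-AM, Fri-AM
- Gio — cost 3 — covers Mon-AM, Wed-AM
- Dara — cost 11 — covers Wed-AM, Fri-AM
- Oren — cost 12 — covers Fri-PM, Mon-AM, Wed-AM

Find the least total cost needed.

15

Choose Wren and Gio: together they cover Fri-PM, Mon-AM, Thu-AM, Wed-AM, Fri-AM — every shift.
Total cost: 12 + 3 = 15.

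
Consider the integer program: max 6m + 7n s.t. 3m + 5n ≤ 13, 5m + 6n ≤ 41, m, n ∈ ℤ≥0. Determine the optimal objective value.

The continuous relaxation peaks at (4.33, 0) with value 26.00; rounding to a feasible lattice point costs some objective.
(m,n)=(4,0): 3·4+5·0=12≤13, 5·4+6·0=20≤41, objective 24.
(m,n)=(3,0): 3·3+5·0=9≤13, 5·3+6·0=15≤41, objective 18.
The best lattice point is (4,0), giving 24.

24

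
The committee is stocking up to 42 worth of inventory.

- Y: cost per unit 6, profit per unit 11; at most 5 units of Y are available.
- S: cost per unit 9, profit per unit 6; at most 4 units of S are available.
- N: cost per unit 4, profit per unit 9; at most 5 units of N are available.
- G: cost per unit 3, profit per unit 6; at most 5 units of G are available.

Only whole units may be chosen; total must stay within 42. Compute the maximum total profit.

2×Y, 5×N, and 3×G: cost 41 ≤ 42, profit 2·11 + 5·9 + 3·6 = 85.
1×Y, 5×N, and 5×G: cost 41 ≤ 42, profit 1·11 + 5·9 + 5·6 = 86.
Best is 86.

86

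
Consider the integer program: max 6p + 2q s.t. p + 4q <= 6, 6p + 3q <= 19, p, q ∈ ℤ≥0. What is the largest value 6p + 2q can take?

18

Relaxing integrality, the LP optimum is 19.00 at (p,q) = (3.17, 0), which is not an integer point.
(p,q)=(3,0): 1·3+4·0=3≤6, 6·3+3·0=18≤19, objective 18.
(p,q)=(2,1): 1·2+4·1=6≤6, 6·2+3·1=15≤19, objective 14.
(p,q)=(2,0): 1·2+4·0=2≤6, 6·2+3·0=12≤19, objective 12.
No feasible integer point exceeds 18.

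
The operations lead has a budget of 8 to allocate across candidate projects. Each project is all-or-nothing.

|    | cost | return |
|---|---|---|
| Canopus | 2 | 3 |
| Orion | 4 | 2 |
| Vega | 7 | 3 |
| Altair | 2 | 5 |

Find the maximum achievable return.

Treat it as a binary knapsack problem.
Canopus + Orion + Altair: cost 2 + 4 + 2 = 8 ≤ 8, return 3 + 2 + 5 = 10.
Canopus + Altair: cost 2 + 2 = 4 ≤ 8, return 3 + 5 = 8.
Best is Canopus, Orion, and Altair with total return 10.

10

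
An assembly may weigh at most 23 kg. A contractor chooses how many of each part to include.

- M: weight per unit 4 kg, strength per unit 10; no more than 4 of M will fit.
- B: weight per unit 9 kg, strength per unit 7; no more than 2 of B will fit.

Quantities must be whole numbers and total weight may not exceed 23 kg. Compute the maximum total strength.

M has the best ratio (10/4); taking only M gives at most 4×10 = 40 (stopped by the supply cap of 4).
Optimal: 4×M: weight 16 ≤ 23, strength 4·10 = 40.

40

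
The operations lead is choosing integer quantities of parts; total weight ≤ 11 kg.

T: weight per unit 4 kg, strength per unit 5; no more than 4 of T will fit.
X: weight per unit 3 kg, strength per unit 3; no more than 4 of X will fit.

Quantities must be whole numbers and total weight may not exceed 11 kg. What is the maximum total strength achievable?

Take 2×T and 1×X: weight 11 ≤ 11, strength 2·5 + 1·3 = 13.
No other integer combination yields more.

13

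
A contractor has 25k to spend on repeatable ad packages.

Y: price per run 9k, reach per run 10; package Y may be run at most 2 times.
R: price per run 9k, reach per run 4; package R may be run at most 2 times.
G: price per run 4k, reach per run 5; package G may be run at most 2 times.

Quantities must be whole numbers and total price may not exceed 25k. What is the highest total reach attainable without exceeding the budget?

25

G has the best ratio (5/4); taking only G gives at most 2×5 = 10 (stopped by the supply cap of 2).
Mixing does better — 2×Y and 1×G: price 22 ≤ 25, reach 2·10 + 1·5 = 25.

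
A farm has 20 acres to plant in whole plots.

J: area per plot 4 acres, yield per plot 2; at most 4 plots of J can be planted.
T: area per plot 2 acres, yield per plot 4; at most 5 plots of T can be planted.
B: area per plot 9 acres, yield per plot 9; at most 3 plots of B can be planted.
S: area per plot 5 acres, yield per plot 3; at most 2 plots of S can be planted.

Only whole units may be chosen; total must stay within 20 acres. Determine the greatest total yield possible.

29

T has the best ratio (4/2); taking only T gives at most 5×4 = 20 (stopped by the supply cap of 5).
Mixing does better — 5×T and 1×B: area 19 ≤ 20, yield 5·4 + 1·9 = 29.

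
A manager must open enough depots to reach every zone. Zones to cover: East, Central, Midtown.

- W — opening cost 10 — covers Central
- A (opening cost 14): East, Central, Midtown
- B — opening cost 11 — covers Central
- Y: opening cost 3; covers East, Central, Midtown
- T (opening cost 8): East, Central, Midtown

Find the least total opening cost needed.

3

This is a weighted set-cover instance.
Y alone covers East, Central, Midtown — every zone.
Total opening cost: 3.
No cover costs less than 3.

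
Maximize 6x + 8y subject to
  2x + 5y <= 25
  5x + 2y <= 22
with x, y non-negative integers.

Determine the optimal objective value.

(x,y)=(2,4): 2·2+5·4=24≤25, 5·2+2·4=18≤22, objective 44.
(x,y)=(3,3): 2·3+5·3=21≤25, 5·3+2·3=21≤22, objective 42.
(x,y)=(1,4): 2·1+5·4=22≤25, 5·1+2·4=13≤22, objective 38.
The best lattice point is (2,4), giving 44.

44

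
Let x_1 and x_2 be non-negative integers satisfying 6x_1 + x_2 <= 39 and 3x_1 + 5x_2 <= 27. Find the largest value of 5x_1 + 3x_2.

The continuous relaxation peaks at (6.22, 1.67) with value 36.11; rounding to a feasible lattice point costs some objective.
(x_1,x_2)=(6,1): 6·6+1·1=37≤39, 3·6+5·1=23≤27, objective 33.
(x_1,x_2)=(5,2): 6·5+1·2=32≤39, 3·5+5·2=25≤27, objective 31.
(x_1,x_2)=(6,0): 6·6+1·0=36≤39, 3·6+5·0=18≤27, objective 30.
The best lattice point is (6,1), giving 33.

33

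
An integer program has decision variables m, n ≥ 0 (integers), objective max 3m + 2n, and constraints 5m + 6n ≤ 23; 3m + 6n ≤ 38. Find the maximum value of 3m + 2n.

12

Relaxing integrality, the LP optimum is 13.80 at (m,n) = (4.6, 0), which is not an integer point.
(m,n)=(4,0): 5·4+6·0=20≤23, 3·4+6·0=12≤38, objective 12.
(m,n)=(3,1): 5·3+6·1=21≤23, 3·3+6·1=15≤38, objective 11.
(m,n)=(3,0): 5·3+6·0=15≤23, 3·3+6·0=9≤38, objective 9.
Maximum is 12 at (m,n)=(4,0).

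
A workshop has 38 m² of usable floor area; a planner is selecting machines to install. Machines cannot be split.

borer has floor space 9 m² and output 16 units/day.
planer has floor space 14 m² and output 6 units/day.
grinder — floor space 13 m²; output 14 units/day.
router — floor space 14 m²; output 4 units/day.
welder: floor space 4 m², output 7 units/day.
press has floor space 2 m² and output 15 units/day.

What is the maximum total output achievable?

52

Treat it as a binary knapsack problem.
Take borer, grinder, welder, and press: floor space 9 + 13 + 4 + 2 = 28 ≤ 38, output 16 + 14 + 7 + 15 = 52.
No other feasible combination does better.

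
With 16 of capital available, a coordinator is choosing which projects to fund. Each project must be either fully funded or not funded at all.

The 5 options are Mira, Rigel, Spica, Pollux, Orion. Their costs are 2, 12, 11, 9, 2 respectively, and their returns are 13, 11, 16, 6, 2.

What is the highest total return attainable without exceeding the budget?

Allowing fractional choices, the relaxed optimum would be about 31.9, but projects are indivisible.
Mira + Spica + Orion: cost 2 + 11 + 2 = 15 ≤ 16, return 13 + 16 + 2 = 31.
Mira + Spica: cost 2 + 11 = 13 ≤ 16, return 13 + 16 = 29.
Best is Mira, Spica, and Orion with total return 31.

31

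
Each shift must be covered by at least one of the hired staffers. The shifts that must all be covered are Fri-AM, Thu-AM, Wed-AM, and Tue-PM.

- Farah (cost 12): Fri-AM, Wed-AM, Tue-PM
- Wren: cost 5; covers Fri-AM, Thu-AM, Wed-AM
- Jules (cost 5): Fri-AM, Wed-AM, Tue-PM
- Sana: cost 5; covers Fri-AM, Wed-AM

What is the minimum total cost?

10

Choose Wren and Jules: together they cover Fri-AM, Thu-AM, Wed-AM, Tue-PM — every shift.
Total cost: 5 + 5 = 10.
No cover costs less than 10.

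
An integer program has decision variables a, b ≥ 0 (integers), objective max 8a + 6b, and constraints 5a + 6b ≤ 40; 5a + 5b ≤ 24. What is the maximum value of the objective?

32

Relaxing integrality, the LP optimum is 38.40 at (a,b) = (4.8, 0), which is not an integer point.
(a,b)=(4,0) is feasible, giving 32.
(a,b)=(3,1) is feasible, giving 30.
The best lattice point is (4,0), giving 32.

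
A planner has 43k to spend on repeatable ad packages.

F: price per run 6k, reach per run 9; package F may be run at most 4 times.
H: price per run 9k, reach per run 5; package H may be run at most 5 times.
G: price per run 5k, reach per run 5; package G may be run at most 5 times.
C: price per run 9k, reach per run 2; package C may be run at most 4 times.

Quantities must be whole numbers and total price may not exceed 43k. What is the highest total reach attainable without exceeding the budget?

52

4×F and 3×G: price 39 ≤ 43, reach 4·9 + 3·5 = 51.
3×F and 5×G: price 43 ≤ 43, reach 3·9 + 5·5 = 52.
Best is 52.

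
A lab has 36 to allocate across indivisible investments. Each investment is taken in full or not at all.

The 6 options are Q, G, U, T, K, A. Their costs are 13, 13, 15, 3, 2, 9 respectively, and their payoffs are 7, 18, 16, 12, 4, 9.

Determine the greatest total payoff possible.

50

Treat it as a binary knapsack problem.
G + U + T: cost 13 + 15 + 3 = 31 ≤ 36, payoff 18 + 16 + 12 = 46.
G + U + T + K: cost 13 + 15 + 3 + 2 = 33 ≤ 36, payoff 18 + 16 + 12 + 4 = 50.
G + T + K + A: cost 13 + 3 + 2 + 9 = 27 ≤ 36, payoff 18 + 12 + 4 + 9 = 43.
Best is G, U, T, and K with total payoff 50.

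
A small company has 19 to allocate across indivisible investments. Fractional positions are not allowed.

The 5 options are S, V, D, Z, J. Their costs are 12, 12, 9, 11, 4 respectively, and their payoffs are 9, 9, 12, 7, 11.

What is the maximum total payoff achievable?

23

Allowing fractional choices, the relaxed optimum would be about 27.5, but investments are indivisible.
D + J: cost 9 + 4 = 13 ≤ 19, payoff 12 + 11 = 23.
S + J: cost 12 + 4 = 16 ≤ 19, payoff 9 + 11 = 20.
V + J: cost 12 + 4 = 16 ≤ 19, payoff 9 + 11 = 20.
Best is D and J with total payoff 23.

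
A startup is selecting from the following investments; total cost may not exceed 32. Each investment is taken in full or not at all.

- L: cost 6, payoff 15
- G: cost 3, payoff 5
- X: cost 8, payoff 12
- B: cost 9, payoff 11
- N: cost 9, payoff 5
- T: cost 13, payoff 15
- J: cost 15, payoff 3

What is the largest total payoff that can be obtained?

This is an integer program with binary decision variables.
Allowing fractional choices, the relaxed optimum would be about 49.9, but investments are indivisible.
L + G + B + T: cost 6 + 3 + 9 + 13 = 31 ≤ 32, payoff 15 + 5 + 11 + 15 = 46.
L + G + X + T: cost 6 + 3 + 8 + 13 = 30 ≤ 32, payoff 15 + 5 + 12 + 15 = 47.
L + G + X + B: cost 6 + 3 + 8 + 9 = 26 ≤ 32, payoff 15 + 5 + 12 + 11 = 43.
Best is L, G, X, and T with total payoff 47.

47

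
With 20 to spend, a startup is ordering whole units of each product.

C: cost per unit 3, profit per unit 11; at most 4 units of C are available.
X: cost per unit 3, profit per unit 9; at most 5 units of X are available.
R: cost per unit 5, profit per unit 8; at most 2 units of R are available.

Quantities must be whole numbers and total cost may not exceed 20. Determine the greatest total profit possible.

4×C and 2×X: cost 18 ≤ 20, profit 4·11 + 2·9 = 62.
4×C, 1×X, and 1×R: cost 20 ≤ 20, profit 4·11 + 1·9 + 1·8 = 61.
Best is 62.

62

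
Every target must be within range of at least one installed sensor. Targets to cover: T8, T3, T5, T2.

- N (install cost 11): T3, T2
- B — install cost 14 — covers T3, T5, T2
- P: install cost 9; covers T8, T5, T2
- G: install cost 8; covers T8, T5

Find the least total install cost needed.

19

The greedy cost-per-new-target heuristic would pick P and N for 20, but a cheaper cover exists.
Choose N and G: together they cover T8, T3, T5, T2 — every target.
Total install cost: 11 + 8 = 19.
No cover costs less than 19.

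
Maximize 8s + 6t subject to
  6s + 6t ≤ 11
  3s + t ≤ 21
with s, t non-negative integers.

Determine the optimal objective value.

8

Relaxing integrality, the LP optimum is 14.67 at (s,t) = (1.83, 0), which is not an integer point.
(s,t)=(1,0): 6·1+6·0=6≤11, 3·1+1·0=3≤21, objective 8.
(s,t)=(0,1): 6·0+6·1=6≤11, 3·0+1·1=1≤21, objective 6.
No feasible integer point exceeds 8.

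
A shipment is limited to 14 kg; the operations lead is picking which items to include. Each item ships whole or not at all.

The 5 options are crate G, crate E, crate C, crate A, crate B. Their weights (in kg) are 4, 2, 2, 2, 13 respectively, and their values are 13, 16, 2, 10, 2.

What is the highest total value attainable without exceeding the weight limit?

41

Allowing fractional choices, the relaxed optimum would be about 41.6, but items are indivisible.
crate G + crate E + crate C: weight 4 + 2 + 2 = 8 ≤ 14, value 13 + 16 + 2 = 31.
crate G + crate E + crate A: weight 4 + 2 + 2 = 8 ≤ 14, value 13 + 16 + 10 = 39.
crate G + crate E + crate C + crate A: weight 4 + 2 + 2 + 2 = 10 ≤ 14, value 13 + 16 + 2 + 10 = 41.
Best is crate G, crate E, crate C, and crate A with total value 41.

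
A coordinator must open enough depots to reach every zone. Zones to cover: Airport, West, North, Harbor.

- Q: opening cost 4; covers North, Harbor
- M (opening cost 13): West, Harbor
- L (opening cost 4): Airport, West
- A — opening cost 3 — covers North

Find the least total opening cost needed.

8

Choose Q and L: together they cover Airport, West, North, Harbor — every zone.
Total opening cost: 4 + 4 = 8.
No cover costs less than 8.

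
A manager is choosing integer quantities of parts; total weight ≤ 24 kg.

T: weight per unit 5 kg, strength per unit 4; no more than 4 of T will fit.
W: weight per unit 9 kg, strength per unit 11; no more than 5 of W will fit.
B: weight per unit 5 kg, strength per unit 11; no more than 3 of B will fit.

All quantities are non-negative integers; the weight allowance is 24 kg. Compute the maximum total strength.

44

This is a bounded integer knapsack.
1×W and 3×B: weight 24 ≤ 24, strength 1·11 + 3·11 = 44.
1×T and 3×B: weight 20 ≤ 24, strength 1·4 + 3·11 = 37.
Best is 44.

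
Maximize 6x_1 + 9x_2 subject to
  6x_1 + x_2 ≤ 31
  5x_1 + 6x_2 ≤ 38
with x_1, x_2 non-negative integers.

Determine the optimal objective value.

54

(x_1,x_2)=(0,6): 6·0+1·6=6≤31, 5·0+6·6=36≤38, objective 54.
(x_1,x_2)=(1,5): 6·1+1·5=11≤31, 5·1+6·5=35≤38, objective 51.
(x_1,x_2)=(0,5): 6·0+1·5=5≤31, 5·0+6·5=30≤38, objective 45.
The best lattice point is (0,6), giving 54.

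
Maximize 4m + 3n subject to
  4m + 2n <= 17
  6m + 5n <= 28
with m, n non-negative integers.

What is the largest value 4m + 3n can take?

18

The continuous relaxation peaks at (3.62, 1.25) with value 18.25; rounding to a feasible lattice point costs some objective.
(m,n)=(3,2): 4·3+2·2=16≤17, 6·3+5·2=28≤28, objective 18.
(m,n)=(2,3): 4·2+2·3=14≤17, 6·2+5·3=27≤28, objective 17.
(m,n)=(4,0): 4·4+2·0=16≤17, 6·4+5·0=24≤28, objective 16.
No feasible integer point exceeds 18.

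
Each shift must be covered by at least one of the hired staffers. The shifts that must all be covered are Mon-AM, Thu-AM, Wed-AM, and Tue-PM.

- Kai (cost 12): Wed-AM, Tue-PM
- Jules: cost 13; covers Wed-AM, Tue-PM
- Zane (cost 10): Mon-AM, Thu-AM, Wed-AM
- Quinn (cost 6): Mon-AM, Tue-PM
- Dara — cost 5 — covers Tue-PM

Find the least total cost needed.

15

The greedy cost-per-new-shift heuristic would pick Quinn and Zane for 16, but a cheaper cover exists.
Choose Zane and Dara: together they cover Mon-AM, Thu-AM, Wed-AM, Tue-PM — every shift.
Total cost: 10 + 5 = 15.
No cover costs less than 15.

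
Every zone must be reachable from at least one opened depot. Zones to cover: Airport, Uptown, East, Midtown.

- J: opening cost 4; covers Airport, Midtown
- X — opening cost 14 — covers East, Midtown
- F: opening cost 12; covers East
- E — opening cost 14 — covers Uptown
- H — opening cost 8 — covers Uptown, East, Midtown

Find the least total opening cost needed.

12

This is a weighted set-cover instance.
Choose J and H: together they cover Airport, Uptown, East, Midtown — every zone.
Total opening cost: 4 + 8 = 12.
No cover costs less than 12.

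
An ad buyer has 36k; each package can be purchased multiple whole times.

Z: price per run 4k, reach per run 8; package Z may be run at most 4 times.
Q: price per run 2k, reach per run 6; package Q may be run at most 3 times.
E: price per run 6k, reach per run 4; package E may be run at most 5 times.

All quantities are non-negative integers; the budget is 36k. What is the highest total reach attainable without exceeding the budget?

4×Z, 3×Q, and 2×E: price 34 ≤ 36, reach 4·8 + 3·6 + 2·4 = 58.
3×Z, 3×Q, and 3×E: price 36 ≤ 36, reach 3·8 + 3·6 + 3·4 = 54.
Best is 58.

58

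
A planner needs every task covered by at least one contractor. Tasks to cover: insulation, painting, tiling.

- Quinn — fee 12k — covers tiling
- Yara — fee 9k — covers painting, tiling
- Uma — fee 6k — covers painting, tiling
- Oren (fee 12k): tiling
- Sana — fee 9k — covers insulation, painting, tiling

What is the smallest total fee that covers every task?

9

Sana alone covers insulation, painting, tiling — every task.
Total fee: 9.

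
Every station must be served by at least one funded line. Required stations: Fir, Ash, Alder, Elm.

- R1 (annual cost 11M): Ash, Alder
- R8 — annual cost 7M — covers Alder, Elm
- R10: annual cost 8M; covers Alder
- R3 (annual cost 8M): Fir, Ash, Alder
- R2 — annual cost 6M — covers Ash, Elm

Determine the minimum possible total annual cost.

14

Choose R3 and R2: together they cover Fir, Ash, Alder, Elm — every station.
Total annual cost: 8 + 6 = 14.
No cover costs less than 14.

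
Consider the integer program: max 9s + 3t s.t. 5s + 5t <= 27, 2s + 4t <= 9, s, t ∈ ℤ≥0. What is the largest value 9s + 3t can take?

36

(s,t)=(4,0): 5·4+5·0=20≤27, 2·4+4·0=8≤9, objective 36.
(s,t)=(3,0): 5·3+5·0=15≤27, 2·3+4·0=6≤9, objective 27.
Maximum is 36 at (s,t)=(4,0).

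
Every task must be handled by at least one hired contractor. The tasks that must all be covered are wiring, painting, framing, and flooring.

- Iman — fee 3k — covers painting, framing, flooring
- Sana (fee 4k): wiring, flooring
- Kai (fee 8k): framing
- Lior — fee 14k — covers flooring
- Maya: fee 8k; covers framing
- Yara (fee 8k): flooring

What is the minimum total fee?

7

Choose Iman and Sana: together they cover wiring, painting, framing, flooring — every task.
Total fee: 3 + 4 = 7.
No cover costs less than 7.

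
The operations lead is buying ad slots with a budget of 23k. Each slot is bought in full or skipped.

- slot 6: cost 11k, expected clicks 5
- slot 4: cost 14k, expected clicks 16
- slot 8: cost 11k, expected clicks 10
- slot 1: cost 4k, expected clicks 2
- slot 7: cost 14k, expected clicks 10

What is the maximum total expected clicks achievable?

Take slot 4 and slot 1: cost 14 + 4 = 18 ≤ 23, expected clicks 16 + 2 = 18.
No other feasible combination does better.

18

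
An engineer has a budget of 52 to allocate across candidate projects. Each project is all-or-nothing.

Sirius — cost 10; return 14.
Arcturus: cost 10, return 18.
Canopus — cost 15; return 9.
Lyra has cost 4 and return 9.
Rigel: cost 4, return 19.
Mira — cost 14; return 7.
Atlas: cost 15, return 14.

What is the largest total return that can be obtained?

74

Allowing fractional choices, the relaxed optimum would be about 79.4, but projects are indivisible.
Arcturus + Canopus + Lyra + Rigel + Atlas: cost 10 + 15 + 4 + 4 + 15 = 48 ≤ 52, return 18 + 9 + 9 + 19 + 14 = 69.
Sirius + Arcturus + Canopus + Lyra + Rigel: cost 10 + 10 + 15 + 4 + 4 = 43 ≤ 52, return 14 + 18 + 9 + 9 + 19 = 69.
Sirius + Arcturus + Lyra + Rigel + Atlas: cost 10 + 10 + 4 + 4 + 15 = 43 ≤ 52, return 14 + 18 + 9 + 19 + 14 = 74.
Best is Sirius, Arcturus, Lyra, Rigel, and Atlas with total return 74.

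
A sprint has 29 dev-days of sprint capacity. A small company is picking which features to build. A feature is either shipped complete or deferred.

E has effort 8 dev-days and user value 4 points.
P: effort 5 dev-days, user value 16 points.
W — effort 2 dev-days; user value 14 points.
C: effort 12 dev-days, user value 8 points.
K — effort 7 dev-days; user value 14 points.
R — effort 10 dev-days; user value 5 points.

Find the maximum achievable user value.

52

Allowing fractional choices, the relaxed optimum would be about 53.5, but features are indivisible.
P + W + K + R: effort 5 + 2 + 7 + 10 = 24 ≤ 29, user value 16 + 14 + 14 + 5 = 49.
P + W + C + K: effort 5 + 2 + 12 + 7 = 26 ≤ 29, user value 16 + 14 + 8 + 14 = 52.
Best is P, W, C, and K with total user value 52.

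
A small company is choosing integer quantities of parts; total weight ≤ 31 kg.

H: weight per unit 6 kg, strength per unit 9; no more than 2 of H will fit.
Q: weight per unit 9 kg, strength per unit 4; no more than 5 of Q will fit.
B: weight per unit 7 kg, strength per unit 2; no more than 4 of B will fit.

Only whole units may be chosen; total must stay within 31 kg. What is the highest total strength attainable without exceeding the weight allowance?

26

H has the best ratio (9/6); taking only H gives at most 2×9 = 18 (stopped by the supply cap of 2).
Mixing does better — 2×H and 2×Q: weight 30 ≤ 31, strength 2·9 + 2·4 = 26.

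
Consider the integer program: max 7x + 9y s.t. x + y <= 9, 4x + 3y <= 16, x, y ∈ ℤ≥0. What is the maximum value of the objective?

45

Relaxing integrality, the LP optimum is 48.00 at (x,y) = (0, 5.33), which is not an integer point.
(x,y)=(0,5): 1·0+1·5=5≤9, 4·0+3·5=15≤16, objective 45.
(x,y)=(1,4): 1·1+1·4=5≤9, 4·1+3·4=16≤16, objective 43.
Maximum is 45 at (x,y)=(0,5).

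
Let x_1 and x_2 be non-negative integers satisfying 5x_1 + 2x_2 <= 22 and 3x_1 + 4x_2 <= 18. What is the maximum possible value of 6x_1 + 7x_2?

Relaxing integrality, the LP optimum is 34.29 at (x_1,x_2) = (3.71, 1.71), which is not an integer point.
(x_1,x_2)=(2,3): 5·2+2·3=16≤22, 3·2+4·3=18≤18, objective 33.
(x_1,x_2)=(3,2): 5·3+2·2=19≤22, 3·3+4·2=17≤18, objective 32.
(x_1,x_2)=(4,1): 5·4+2·1=22≤22, 3·4+4·1=16≤18, objective 31.
The best lattice point is (2,3), giving 33.

33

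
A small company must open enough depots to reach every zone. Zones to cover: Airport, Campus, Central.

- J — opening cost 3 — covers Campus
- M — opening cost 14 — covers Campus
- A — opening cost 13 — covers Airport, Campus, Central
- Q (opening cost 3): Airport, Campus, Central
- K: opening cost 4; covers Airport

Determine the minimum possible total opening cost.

This is an integer covering problem.
Q alone covers Airport, Campus, Central — every zone.
Total opening cost: 3.
No cover costs less than 3.

3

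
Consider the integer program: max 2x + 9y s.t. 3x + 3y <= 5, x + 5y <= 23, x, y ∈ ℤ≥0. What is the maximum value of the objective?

(x,y)=(0,1) is feasible, giving 9.
(x,y)=(1,0) is feasible, giving 2.
(x,y)=(0,0) is feasible, giving 0.
Maximum is 9 at (x,y)=(0,1).

9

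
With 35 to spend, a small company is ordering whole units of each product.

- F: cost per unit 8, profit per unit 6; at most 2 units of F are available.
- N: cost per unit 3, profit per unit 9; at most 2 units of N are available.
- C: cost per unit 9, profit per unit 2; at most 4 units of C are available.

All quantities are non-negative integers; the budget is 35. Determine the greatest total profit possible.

32

2×F and 2×N: cost 22 ≤ 35, profit 2·6 + 2·9 = 30.
2×F, 2×N, and 1×C: cost 31 ≤ 35, profit 2·6 + 2·9 + 1·2 = 32.
Best is 32.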